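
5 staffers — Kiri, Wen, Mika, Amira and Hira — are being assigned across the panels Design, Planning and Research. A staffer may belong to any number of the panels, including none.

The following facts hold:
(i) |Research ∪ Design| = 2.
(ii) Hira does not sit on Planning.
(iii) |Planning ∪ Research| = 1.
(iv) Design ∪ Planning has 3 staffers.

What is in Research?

Research = {}

From (ii): Hira ∉ Planning.
Suppose Kiri ∈ Research: no assignment then satisfies all the clues, so Kiri ∉ Research.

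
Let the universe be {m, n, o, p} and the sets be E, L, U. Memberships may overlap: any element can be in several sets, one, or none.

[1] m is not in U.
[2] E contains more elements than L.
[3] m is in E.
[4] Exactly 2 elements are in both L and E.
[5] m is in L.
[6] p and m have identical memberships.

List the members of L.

L = {m, p}

From (1): m ∉ U.
From (3): m ∈ E.
From (5): m ∈ L.
(6): p matches m: p ∈ E.
(6): p matches m: p ∈ L.
(6): p matches m: p ∉ U.
Suppose n ∈ L: no assignment then satisfies all the clues, so n ∉ L.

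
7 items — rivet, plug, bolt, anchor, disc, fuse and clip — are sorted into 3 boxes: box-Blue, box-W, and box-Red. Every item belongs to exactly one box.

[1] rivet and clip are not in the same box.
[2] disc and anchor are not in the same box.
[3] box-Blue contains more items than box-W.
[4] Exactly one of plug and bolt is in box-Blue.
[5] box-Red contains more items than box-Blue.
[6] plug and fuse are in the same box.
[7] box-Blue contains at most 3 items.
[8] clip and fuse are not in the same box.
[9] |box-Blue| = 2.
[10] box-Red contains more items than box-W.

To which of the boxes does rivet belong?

rivet: box-Red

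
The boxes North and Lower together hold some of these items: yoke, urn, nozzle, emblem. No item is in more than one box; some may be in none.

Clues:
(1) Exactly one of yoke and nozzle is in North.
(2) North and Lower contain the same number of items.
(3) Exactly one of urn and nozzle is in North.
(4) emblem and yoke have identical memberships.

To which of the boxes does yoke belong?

yoke: none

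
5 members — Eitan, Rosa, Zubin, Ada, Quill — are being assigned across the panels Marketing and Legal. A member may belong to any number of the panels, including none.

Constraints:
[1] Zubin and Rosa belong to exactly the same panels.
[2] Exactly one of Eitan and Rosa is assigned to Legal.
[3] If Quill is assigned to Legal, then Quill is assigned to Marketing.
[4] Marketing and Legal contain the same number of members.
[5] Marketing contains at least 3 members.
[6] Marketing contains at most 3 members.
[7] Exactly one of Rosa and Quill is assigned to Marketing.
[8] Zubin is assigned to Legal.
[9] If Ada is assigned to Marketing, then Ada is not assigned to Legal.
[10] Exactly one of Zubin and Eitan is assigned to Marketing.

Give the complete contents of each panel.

Marketing = {Ada, Eitan, Quill}; Legal = {Quill, Rosa, Zubin}

From (8): Zubin ∈ Legal.
(1): Rosa matches Zubin: Rosa ∈ Legal.
(2) (exactly one): Eitan ∉ Legal.
Suppose Eitan ∉ Marketing: no assignment then satisfies all the clues, so Eitan ∈ Marketing.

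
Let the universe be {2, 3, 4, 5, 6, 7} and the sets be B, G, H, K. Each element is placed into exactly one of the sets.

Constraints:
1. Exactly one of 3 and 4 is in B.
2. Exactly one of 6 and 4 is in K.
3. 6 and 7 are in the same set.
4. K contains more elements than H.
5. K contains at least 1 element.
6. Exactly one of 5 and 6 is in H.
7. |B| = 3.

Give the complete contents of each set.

B = {3, 6, 7}; G = {}; H = {5}; K = {2, 4}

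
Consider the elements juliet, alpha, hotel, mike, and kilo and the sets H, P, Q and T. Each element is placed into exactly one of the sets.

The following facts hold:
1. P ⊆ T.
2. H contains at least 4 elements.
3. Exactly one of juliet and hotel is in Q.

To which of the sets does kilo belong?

kilo: H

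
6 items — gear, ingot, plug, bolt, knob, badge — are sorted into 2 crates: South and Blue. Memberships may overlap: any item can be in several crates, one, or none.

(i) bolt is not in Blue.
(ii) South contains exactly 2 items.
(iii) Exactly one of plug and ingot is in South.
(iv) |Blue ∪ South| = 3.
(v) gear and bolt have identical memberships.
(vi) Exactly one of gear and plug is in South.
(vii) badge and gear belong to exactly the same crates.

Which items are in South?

From (i): bolt ∉ Blue.
(v): gear matches bolt: gear ∉ Blue.
(vii): badge matches gear: badge ∉ Blue.
Suppose gear ∈ South: no assignment then satisfies all the clues, so gear ∉ South.

South = {knob, plug}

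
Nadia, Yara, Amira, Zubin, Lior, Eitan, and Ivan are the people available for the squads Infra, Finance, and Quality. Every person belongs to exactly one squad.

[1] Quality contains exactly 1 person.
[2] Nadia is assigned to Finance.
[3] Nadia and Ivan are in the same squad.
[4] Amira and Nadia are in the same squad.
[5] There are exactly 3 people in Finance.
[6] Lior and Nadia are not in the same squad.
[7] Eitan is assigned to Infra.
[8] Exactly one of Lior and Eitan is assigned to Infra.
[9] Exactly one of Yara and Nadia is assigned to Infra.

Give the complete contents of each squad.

Infra = {Eitan, Yara, Zubin}; Finance = {Amira, Ivan, Nadia}; Quality = {Lior}

From (2): Nadia ∈ Finance.
From (7): Eitan ∈ Infra.
(3): Ivan matches Nadia: Ivan ∉ Infra.
(3): Ivan matches Nadia: Ivan ∈ Finance.
(4): Amira matches Nadia: Amira ∉ Infra.
(4): Amira matches Nadia: Amira ∈ Finance.
(5): Finance already has 3, so the rest are out.
(8) (exactly one): Lior ∉ Infra.
(9) (exactly one): Yara ∈ Infra.
Only one squad left: Lior ∈ Quality.
(1): Quality already has 1, so the rest are out.
Only one squad left: Zubin ∈ Infra.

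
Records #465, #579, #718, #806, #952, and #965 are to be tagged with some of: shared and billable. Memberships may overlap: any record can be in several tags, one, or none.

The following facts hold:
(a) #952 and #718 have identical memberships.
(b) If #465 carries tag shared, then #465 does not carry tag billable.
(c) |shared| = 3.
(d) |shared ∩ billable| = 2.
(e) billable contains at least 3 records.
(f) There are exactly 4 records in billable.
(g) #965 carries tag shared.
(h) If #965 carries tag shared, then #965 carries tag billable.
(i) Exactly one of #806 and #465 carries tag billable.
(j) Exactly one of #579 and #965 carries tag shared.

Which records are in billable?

billable = {#718, #806, #952, #965}

From (g): #965 ∈ shared.
(h): #965 ∈ billable.
(j) (exactly one): #579 ∉ shared.
Suppose #465 ∈ billable: no assignment then satisfies all the clues, so #465 ∉ billable.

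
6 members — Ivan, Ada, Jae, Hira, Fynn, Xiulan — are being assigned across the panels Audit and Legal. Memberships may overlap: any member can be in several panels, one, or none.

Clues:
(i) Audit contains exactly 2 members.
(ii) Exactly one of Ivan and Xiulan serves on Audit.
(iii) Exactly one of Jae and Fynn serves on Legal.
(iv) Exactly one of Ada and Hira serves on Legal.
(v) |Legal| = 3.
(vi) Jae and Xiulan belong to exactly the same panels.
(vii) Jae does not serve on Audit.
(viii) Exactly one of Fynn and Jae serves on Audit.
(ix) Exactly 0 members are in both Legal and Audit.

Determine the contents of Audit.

Audit = {Fynn, Ivan}

From (vii): Jae ∉ Audit.
(vi): Xiulan matches Jae: Xiulan ∉ Audit.
(viii) (exactly one): Fynn ∈ Audit.
(ii) (exactly one): Ivan ∈ Audit.
(i): Audit already has 2, so the rest are out.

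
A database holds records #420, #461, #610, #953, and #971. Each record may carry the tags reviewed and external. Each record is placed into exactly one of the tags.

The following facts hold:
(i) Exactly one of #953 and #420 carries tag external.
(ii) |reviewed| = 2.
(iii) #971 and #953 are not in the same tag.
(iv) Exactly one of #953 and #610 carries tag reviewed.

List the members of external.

external = {#420, #610, #971}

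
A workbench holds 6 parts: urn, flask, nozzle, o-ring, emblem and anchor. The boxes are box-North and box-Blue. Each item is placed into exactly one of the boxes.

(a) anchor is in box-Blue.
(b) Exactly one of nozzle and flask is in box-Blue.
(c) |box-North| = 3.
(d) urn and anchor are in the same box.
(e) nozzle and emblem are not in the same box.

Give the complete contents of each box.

box-North = {emblem, flask, o-ring}; box-Blue = {anchor, nozzle, urn}

From (a): anchor ∈ box-Blue.
(d): urn matches anchor: urn ∉ box-North.
(d): urn matches anchor: urn ∈ box-Blue.
Suppose flask ∉ box-North: no assignment then satisfies all the clues, so flask ∈ box-North.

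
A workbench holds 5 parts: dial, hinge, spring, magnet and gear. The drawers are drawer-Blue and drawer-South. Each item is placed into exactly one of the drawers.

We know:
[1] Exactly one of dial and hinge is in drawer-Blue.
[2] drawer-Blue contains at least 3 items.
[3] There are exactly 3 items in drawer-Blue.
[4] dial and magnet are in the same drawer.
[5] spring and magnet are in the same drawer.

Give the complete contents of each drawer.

drawer-Blue = {dial, magnet, spring}; drawer-South = {gear, hinge}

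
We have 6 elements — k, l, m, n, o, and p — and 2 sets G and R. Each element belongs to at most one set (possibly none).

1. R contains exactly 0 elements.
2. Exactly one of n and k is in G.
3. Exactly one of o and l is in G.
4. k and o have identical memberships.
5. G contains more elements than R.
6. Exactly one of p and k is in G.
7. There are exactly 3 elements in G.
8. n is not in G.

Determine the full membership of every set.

G = {k, m, o}; R = {}

From (8): n ∉ G.
(1): R already has 0, so the rest are out.
(2) (exactly one): k ∈ G.
(4): o matches k: o ∈ G.
(6) (exactly one): p ∉ G.
(3) (exactly one): l ∉ G.
(7): only 3 candidates remain for G, so all are in.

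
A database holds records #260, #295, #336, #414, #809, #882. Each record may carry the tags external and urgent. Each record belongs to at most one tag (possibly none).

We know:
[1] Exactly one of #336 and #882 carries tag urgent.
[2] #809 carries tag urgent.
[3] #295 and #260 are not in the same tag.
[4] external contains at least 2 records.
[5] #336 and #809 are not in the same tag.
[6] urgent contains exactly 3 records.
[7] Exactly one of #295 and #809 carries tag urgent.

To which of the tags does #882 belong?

#882: urgent

From (2): #809 ∈ urgent.
(5): #336 ∉ urgent.
(7) (exactly one): #295 ∉ urgent.
(1) (exactly one): #882 ∈ urgent.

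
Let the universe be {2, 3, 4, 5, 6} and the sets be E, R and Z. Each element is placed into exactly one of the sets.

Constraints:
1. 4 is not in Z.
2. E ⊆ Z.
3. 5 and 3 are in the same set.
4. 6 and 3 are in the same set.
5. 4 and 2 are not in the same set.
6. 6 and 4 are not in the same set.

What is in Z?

Z = {2, 3, 5, 6}

From (1): 4 ∉ Z.
(2) contrapositive: 4 ∉ E.
Only one set left: 4 ∈ R.
(5): 2 ∉ R.
(6): 6 ∉ R.
(4): 3 matches 6: 3 ∉ R.
(3): 5 matches 3: 5 ∉ R.
Suppose 2 ∉ Z: no assignment then satisfies all the clues, so 2 ∈ Z.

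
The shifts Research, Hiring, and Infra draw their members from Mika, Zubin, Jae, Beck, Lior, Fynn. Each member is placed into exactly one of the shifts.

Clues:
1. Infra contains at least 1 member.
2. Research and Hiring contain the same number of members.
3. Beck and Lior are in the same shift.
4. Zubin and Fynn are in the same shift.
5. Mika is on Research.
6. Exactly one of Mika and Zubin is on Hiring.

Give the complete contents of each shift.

Research = {Jae, Mika}; Hiring = {Fynn, Zubin}; Infra = {Beck, Lior}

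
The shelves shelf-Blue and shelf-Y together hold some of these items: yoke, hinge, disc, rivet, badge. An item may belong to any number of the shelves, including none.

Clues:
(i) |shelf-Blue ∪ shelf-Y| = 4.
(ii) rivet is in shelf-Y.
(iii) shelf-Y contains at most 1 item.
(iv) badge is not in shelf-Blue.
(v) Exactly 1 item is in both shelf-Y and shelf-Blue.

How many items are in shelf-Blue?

4

From (ii): rivet ∈ shelf-Y.
From (iv): badge ∉ shelf-Blue.
(iii): shelf-Y already has 1, so the rest are out.
Suppose yoke ∉ shelf-Blue: no assignment then satisfies all the clues, so yoke ∈ shelf-Blue.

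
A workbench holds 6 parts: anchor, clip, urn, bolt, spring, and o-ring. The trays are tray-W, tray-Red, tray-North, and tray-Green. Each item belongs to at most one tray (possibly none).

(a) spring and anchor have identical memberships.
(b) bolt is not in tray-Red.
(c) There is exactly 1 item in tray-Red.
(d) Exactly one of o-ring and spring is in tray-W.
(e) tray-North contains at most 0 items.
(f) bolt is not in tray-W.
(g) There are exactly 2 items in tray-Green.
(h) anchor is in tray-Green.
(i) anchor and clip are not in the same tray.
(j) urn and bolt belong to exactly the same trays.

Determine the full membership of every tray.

tray-W = {o-ring}; tray-Red = {clip}; tray-North = {}; tray-Green = {anchor, spring}

From (b): bolt ∉ tray-Red.
From (f): bolt ∉ tray-W.
From (h): anchor ∈ tray-Green.
(a): spring matches anchor: spring ∉ tray-W.
(a): spring matches anchor: spring ∉ tray-Red.
(a): spring matches anchor: spring ∉ tray-North.
(a): spring matches anchor: spring ∈ tray-Green.
(d) (exactly one): o-ring ∈ tray-W.
(e): tray-North already has 0, so the rest are out.
(g): tray-Green already has 2, so the rest are out.
(j): urn matches bolt: urn ∉ tray-W.
(c): only 1 candidates remain for tray-Red, so all are in.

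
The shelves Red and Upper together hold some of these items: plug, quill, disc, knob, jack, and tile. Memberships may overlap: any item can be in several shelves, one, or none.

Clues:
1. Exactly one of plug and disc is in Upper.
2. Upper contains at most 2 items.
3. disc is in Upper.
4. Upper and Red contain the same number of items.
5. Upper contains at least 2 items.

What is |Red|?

2

From (3): disc ∈ Upper.
(1) (exactly one): plug ∉ Upper.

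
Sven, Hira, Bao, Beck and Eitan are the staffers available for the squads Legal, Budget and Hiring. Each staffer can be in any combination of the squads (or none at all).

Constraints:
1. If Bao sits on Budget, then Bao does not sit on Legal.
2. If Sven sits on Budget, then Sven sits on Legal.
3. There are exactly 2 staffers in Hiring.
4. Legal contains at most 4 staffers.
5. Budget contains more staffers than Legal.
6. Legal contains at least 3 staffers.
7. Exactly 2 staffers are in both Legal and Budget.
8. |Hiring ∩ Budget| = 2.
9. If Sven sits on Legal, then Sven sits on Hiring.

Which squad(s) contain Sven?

Sven: Budget, Hiring, Legal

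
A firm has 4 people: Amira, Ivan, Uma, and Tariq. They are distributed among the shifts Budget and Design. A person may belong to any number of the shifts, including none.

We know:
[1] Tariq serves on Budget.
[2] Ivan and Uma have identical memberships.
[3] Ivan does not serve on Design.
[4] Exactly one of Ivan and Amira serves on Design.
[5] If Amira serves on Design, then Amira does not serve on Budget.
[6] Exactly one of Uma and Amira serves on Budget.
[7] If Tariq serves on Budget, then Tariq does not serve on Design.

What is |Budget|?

From (1): Tariq ∈ Budget.
From (3): Ivan ∉ Design.
(2): Uma matches Ivan: Uma ∉ Design.
(4) (exactly one): Amira ∈ Design.
(5): Amira ∉ Budget.
(6) (exactly one): Uma ∈ Budget.
(7): Tariq ∉ Design.
(2): Ivan matches Uma: Ivan ∈ Budget.

3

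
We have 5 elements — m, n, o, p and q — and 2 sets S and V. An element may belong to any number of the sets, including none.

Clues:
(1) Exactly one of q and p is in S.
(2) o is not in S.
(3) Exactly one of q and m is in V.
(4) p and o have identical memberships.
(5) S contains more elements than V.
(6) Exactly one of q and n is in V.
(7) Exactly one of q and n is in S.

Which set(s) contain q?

q: S, V

From (2): o ∉ S.
(4): p matches o: p ∉ S.
(1) (exactly one): q ∈ S.
(7) (exactly one): n ∉ S.
Suppose q ∉ V: no assignment then satisfies all the clues, so q ∈ V.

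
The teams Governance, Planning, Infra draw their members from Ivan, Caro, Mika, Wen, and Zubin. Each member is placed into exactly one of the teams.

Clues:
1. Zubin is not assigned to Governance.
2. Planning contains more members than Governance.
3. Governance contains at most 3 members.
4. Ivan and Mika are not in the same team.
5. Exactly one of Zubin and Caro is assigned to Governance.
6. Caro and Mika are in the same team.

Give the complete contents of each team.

Governance = {Caro, Mika}; Planning = {Ivan, Wen, Zubin}; Infra = {}

From (1): Zubin ∉ Governance.
(5) (exactly one): Caro ∈ Governance.
(6): Mika matches Caro: Mika ∈ Governance.
(4): Ivan ∉ Governance.
Suppose Ivan ∉ Planning: no assignment then satisfies all the clues, so Ivan ∈ Planning.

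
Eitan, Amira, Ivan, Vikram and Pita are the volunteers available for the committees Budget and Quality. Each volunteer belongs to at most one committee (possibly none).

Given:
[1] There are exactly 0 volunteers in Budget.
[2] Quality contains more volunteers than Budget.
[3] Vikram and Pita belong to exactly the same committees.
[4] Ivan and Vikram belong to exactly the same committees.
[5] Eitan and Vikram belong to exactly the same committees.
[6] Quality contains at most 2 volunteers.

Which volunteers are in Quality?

Quality = {Amira}

(1): Budget already has 0, so the rest are out.
Suppose Eitan ∈ Quality: no assignment then satisfies all the clues, so Eitan ∉ Quality.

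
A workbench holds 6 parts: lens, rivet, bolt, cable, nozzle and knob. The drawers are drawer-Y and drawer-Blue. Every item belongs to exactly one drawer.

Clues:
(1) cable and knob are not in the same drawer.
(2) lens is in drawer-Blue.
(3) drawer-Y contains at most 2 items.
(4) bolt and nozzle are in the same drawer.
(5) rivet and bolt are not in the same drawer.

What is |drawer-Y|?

2

From (2): lens ∈ drawer-Blue.
Suppose rivet ∉ drawer-Y: no assignment then satisfies all the clues, so rivet ∈ drawer-Y.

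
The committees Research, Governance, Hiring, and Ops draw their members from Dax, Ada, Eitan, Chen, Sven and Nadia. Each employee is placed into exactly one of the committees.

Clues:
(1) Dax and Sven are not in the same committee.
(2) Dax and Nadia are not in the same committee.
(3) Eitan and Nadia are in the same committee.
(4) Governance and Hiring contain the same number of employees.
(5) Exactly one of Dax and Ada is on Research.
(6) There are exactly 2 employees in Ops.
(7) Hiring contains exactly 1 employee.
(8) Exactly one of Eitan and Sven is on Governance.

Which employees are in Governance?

Governance = {Sven}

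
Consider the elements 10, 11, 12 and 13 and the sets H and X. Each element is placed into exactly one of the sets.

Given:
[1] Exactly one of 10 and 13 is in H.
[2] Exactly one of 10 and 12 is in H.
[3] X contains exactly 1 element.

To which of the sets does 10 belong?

10: X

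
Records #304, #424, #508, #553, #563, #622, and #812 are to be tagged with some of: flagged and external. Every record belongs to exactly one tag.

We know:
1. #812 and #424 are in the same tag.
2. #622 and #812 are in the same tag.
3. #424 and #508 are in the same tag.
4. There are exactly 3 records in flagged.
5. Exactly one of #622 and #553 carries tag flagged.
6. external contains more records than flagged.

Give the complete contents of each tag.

flagged = {#304, #553, #563}; external = {#424, #508, #622, #812}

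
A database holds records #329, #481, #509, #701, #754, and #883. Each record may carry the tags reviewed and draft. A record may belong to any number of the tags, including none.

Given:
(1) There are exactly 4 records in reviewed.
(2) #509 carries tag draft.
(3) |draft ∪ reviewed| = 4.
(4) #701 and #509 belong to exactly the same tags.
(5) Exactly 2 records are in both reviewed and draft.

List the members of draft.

draft = {#509, #701}

From (2): #509 ∈ draft.
(4): #701 matches #509: #701 ∈ draft.
Suppose #329 ∈ draft: no assignment then satisfies all the clues, so #329 ∉ draft.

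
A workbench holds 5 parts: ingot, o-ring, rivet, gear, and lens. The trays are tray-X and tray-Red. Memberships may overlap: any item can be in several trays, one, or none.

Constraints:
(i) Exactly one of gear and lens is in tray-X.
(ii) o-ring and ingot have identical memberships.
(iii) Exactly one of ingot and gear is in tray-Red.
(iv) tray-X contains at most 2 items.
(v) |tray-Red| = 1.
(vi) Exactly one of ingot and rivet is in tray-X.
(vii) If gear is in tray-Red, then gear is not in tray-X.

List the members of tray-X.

tray-X = {lens, rivet}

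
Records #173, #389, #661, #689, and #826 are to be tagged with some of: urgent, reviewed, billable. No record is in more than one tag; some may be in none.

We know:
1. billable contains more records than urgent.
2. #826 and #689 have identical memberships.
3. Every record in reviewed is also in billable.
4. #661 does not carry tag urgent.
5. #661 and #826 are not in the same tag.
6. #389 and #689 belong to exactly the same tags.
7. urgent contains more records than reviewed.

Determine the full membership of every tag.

urgent = {#173}; reviewed = {}; billable = {#389, #689, #826}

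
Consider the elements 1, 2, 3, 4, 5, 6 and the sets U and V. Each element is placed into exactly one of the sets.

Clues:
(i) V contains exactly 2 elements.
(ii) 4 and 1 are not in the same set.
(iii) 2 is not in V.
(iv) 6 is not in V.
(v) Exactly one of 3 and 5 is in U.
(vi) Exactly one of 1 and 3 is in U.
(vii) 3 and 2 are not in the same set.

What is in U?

From (iii): 2 ∉ V.
From (iv): 6 ∉ V.
Only one set left: 2 ∈ U.
Only one set left: 6 ∈ U.
(vii): 3 ∉ U.
Only one set left: 3 ∈ V.
(v) (exactly one): 5 ∈ U.
(vi) (exactly one): 1 ∈ U.
(i): only 2 candidates remain for V, so all are in.

U = {1, 2, 5, 6}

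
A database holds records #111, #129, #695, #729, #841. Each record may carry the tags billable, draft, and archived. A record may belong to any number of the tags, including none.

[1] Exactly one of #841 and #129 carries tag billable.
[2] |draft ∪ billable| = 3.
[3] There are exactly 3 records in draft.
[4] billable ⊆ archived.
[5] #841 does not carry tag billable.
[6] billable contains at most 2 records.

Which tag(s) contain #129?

#129: archived, billable, draft

From (5): #841 ∉ billable.
(1) (exactly one): #129 ∈ billable.
(4) with #129 ∈ billable: #129 ∈ archived.
Suppose #129 ∉ draft: no assignment then satisfies all the clues, so #129 ∈ draft.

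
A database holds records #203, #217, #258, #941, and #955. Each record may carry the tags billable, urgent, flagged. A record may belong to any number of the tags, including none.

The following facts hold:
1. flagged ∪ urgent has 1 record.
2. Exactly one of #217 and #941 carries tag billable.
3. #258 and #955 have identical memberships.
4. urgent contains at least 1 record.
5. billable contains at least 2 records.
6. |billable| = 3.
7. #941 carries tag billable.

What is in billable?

From (7): #941 ∈ billable.
(2) (exactly one): #217 ∉ billable.
Suppose #203 ∈ billable: no assignment then satisfies all the clues, so #203 ∉ billable.

billable = {#258, #941, #955}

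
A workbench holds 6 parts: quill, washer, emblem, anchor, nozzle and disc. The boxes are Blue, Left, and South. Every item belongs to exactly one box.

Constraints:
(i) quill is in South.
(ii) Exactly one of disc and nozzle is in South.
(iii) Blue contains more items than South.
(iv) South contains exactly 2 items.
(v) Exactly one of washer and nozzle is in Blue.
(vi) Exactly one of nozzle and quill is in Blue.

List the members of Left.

From (i): quill ∈ South.
(vi) (exactly one): nozzle ∈ Blue.
(ii) (exactly one): disc ∈ South.
(iv): South already has 2, so the rest are out.
(v) (exactly one): washer ∉ Blue.
Only one box left: washer ∈ Left.
Suppose emblem ∈ Left: no assignment then satisfies all the clues, so emblem ∉ Left.

Left = {washer}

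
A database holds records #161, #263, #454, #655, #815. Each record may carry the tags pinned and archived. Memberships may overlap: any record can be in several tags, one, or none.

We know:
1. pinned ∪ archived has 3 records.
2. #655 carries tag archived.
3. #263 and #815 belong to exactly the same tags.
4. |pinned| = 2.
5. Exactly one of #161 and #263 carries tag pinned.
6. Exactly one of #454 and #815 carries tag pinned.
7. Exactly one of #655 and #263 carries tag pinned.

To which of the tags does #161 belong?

#161: none

From (2): #655 ∈ archived.
Suppose #161 ∈ pinned: no assignment then satisfies all the clues, so #161 ∉ pinned.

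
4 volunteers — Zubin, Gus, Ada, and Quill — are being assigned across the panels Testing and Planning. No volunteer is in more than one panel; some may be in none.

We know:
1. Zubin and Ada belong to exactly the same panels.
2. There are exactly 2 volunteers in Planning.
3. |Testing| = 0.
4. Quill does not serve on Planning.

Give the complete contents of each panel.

Testing = {}; Planning = {Ada, Zubin}

From (4): Quill ∉ Planning.
(3): Testing already has 0, so the rest are out.
Suppose Zubin ∉ Planning: no assignment then satisfies all the clues, so Zubin ∈ Planning.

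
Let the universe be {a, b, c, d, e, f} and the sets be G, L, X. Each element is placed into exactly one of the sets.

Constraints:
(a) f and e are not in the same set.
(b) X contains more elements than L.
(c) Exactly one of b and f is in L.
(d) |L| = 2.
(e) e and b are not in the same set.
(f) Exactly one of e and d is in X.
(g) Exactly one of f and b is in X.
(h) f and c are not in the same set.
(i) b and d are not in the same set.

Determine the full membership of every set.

G = {e}; L = {b, c}; X = {a, d, f}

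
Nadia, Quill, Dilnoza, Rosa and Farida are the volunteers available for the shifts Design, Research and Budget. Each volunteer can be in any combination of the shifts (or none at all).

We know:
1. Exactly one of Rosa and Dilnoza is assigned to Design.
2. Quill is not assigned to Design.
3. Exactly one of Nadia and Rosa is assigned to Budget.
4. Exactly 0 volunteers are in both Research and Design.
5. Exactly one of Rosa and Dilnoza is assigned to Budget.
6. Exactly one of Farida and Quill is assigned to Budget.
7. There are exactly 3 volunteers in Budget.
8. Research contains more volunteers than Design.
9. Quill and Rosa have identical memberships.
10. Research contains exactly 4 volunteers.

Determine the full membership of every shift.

Design = {Dilnoza}; Research = {Farida, Nadia, Quill, Rosa}; Budget = {Dilnoza, Farida, Nadia}

From (2): Quill ∉ Design.
(9): Rosa matches Quill: Rosa ∉ Design.
(1) (exactly one): Dilnoza ∈ Design.
Suppose Nadia ∈ Design: no assignment then satisfies all the clues, so Nadia ∉ Design.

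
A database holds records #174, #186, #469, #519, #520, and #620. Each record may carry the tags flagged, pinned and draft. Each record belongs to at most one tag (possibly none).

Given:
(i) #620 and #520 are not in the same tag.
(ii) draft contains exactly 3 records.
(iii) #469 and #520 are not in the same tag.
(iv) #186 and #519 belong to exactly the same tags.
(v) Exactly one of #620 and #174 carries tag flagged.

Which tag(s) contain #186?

#186: draft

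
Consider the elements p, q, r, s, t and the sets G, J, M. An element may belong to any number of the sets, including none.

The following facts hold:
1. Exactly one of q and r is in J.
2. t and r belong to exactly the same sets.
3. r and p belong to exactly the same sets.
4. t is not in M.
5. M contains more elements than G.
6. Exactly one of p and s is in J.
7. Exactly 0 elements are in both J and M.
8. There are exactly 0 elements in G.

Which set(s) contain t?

From (4): t ∉ M.
(2): r matches t: r ∉ M.
(3): p matches r: p ∉ M.
(8): G already has 0, so the rest are out.
Suppose t ∉ J: no assignment then satisfies all the clues, so t ∈ J.

t: J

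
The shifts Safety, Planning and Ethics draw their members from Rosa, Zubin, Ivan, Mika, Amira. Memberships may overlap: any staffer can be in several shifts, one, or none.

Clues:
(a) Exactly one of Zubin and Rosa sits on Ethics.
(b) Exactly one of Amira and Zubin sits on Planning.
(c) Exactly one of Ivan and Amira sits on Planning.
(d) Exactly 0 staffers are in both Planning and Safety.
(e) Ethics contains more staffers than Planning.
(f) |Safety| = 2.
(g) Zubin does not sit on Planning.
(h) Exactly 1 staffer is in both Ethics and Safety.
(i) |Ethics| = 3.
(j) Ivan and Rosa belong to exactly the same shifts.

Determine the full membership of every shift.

Safety = {Mika, Zubin}; Planning = {Amira}; Ethics = {Ivan, Mika, Rosa}

From (g): Zubin ∉ Planning.
(b) (exactly one): Amira ∈ Planning.
(c) (exactly one): Ivan ∉ Planning.
(j): Rosa matches Ivan: Rosa ∉ Planning.
Suppose Rosa ∈ Safety: no assignment then satisfies all the clues, so Rosa ∉ Safety.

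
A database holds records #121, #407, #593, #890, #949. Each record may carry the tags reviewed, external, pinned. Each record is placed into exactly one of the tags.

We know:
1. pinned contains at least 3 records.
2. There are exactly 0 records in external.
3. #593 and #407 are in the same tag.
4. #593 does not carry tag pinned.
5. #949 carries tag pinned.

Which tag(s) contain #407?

#407: reviewed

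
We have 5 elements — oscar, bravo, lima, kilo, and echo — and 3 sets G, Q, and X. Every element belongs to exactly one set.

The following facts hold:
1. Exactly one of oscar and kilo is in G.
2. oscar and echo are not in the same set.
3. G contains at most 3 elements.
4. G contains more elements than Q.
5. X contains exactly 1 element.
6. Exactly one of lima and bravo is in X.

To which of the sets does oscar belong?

oscar: Q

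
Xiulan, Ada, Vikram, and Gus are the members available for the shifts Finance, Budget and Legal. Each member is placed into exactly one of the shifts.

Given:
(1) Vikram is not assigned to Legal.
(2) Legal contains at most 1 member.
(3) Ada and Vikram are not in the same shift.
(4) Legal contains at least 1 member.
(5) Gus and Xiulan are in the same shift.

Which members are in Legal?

Legal = {Ada}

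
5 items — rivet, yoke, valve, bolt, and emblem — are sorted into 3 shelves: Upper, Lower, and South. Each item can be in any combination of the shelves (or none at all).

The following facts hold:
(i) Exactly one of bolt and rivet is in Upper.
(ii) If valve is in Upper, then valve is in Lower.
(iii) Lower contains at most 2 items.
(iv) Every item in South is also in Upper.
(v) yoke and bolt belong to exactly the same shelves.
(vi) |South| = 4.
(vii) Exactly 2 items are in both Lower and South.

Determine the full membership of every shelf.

Upper = {bolt, emblem, valve, yoke}; Lower = {emblem, valve}; South = {bolt, emblem, valve, yoke}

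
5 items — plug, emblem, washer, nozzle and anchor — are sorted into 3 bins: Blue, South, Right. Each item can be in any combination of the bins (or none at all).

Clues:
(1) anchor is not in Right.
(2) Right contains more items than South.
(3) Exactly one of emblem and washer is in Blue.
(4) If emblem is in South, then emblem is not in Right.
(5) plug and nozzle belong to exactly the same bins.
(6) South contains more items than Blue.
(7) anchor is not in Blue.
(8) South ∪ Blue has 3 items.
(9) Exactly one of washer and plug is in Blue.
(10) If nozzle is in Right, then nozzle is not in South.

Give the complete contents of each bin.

From (1): anchor ∉ Right.
From (7): anchor ∉ Blue.
Suppose plug ∈ Blue: no assignment then satisfies all the clues, so plug ∉ Blue.

Blue = {washer}; South = {anchor, emblem}; Right = {nozzle, plug, washer}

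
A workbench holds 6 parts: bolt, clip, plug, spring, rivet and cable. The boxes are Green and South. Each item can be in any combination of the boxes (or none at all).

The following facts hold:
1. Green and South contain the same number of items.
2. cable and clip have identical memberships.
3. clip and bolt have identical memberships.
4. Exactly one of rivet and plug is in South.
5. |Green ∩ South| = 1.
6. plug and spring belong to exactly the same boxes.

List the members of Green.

Green = {rivet}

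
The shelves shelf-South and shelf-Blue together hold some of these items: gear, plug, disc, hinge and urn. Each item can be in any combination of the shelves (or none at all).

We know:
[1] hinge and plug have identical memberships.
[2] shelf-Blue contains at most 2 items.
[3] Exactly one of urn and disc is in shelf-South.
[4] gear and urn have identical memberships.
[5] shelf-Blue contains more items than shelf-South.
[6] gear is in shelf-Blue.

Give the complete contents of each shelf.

shelf-South = {disc}; shelf-Blue = {gear, urn}

From (6): gear ∈ shelf-Blue.
(4): urn matches gear: urn ∈ shelf-Blue.
(2): shelf-Blue already has 2, so the rest are out.
Suppose gear ∈ shelf-South: no assignment then satisfies all the clues, so gear ∉ shelf-South.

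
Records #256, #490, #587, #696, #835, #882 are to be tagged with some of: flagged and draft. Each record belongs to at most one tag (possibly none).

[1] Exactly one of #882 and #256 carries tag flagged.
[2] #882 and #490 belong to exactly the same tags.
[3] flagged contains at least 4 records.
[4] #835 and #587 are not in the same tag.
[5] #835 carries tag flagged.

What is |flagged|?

4

From (5): #835 ∈ flagged.
(4): #587 ∉ flagged.
Suppose #256 ∈ flagged: no assignment then satisfies all the clues, so #256 ∉ flagged.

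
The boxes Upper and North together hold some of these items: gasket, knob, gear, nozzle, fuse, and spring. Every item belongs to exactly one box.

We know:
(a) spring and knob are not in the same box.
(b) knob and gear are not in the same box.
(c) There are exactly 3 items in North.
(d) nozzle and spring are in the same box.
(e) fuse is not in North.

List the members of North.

North = {gear, nozzle, spring}

From (e): fuse ∉ North.
Only one box left: fuse ∈ Upper.
Suppose gasket ∈ North: no assignment then satisfies all the clues, so gasket ∉ North.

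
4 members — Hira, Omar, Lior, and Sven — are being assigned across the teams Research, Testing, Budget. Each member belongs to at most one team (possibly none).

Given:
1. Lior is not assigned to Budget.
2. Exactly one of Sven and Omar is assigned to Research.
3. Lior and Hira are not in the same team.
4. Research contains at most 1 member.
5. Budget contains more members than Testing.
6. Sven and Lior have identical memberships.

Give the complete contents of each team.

From (1): Lior ∉ Budget.
(6): Sven matches Lior: Sven ∉ Budget.
Suppose Hira ∈ Research: no assignment then satisfies all the clues, so Hira ∉ Research.

Research = {Omar}; Testing = {}; Budget = {Hira}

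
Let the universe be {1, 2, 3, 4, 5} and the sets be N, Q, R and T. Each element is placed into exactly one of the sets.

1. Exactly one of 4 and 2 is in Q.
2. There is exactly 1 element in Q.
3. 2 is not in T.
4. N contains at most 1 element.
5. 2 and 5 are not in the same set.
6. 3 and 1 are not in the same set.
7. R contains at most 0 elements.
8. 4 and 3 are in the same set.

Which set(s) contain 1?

From (3): 2 ∉ T.
(7): R already has 0, so the rest are out.
Suppose 1 ∉ N: no assignment then satisfies all the clues, so 1 ∈ N.

1: N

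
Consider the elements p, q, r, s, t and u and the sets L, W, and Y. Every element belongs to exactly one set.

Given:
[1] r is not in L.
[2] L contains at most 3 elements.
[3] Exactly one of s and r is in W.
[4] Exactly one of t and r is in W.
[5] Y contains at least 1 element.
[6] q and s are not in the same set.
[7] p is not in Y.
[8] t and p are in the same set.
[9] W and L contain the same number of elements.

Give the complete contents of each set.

L = {p, t}; W = {q, r}; Y = {s, u}

From (1): r ∉ L.
From (7): p ∉ Y.
(8): t matches p: t ∉ Y.
Suppose p ∉ L: no assignment then satisfies all the clues, so p ∈ L.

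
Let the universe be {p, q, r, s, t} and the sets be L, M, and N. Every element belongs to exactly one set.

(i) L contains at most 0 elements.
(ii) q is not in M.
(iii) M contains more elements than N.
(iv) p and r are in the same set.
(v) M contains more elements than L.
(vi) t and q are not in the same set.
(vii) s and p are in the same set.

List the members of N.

N = {q}

From (ii): q ∉ M.
(i): L already has 0, so the rest are out.
Only one set left: q ∈ N.
(vi): t ∉ N.
Only one set left: t ∈ M.
Suppose p ∈ N: no assignment then satisfies all the clues, so p ∉ N.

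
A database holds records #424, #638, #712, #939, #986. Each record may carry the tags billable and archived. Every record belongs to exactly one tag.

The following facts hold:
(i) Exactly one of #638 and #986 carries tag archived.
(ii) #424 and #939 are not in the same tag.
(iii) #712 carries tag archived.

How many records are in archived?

3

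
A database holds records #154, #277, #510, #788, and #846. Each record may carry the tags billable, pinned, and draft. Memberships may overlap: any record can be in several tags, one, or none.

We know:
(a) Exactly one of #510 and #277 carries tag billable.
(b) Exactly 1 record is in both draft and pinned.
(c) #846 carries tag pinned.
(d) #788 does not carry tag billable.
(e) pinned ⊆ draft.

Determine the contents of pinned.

pinned = {#846}

From (c): #846 ∈ pinned.
From (d): #788 ∉ billable.
(e) with #846 ∈ pinned: #846 ∈ draft.
Suppose #154 ∈ pinned: no assignment then satisfies all the clues, so #154 ∉ pinned.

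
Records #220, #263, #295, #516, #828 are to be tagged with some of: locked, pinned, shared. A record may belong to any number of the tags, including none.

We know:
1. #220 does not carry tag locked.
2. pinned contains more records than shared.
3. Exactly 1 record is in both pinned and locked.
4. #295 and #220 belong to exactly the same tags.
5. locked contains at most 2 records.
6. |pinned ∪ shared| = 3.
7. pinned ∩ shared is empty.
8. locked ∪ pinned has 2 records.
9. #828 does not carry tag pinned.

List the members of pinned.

From (1): #220 ∉ locked.
From (9): #828 ∉ pinned.
(4): #295 matches #220: #295 ∉ locked.
Suppose #220 ∈ pinned: no assignment then satisfies all the clues, so #220 ∉ pinned.

pinned = {#263, #516}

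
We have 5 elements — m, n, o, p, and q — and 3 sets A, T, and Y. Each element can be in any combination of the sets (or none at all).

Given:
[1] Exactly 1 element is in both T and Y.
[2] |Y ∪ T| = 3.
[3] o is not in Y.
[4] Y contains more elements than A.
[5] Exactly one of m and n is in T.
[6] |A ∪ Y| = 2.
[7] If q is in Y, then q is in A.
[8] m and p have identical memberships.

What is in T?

T = {n, o}

From (3): o ∉ Y.
Suppose m ∈ T: no assignment then satisfies all the clues, so m ∉ T.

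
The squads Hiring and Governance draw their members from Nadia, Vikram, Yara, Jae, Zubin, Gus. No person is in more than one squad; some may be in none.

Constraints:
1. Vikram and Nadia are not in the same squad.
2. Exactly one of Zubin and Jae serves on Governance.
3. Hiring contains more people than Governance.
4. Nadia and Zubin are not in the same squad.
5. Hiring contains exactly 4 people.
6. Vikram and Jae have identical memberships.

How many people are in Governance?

1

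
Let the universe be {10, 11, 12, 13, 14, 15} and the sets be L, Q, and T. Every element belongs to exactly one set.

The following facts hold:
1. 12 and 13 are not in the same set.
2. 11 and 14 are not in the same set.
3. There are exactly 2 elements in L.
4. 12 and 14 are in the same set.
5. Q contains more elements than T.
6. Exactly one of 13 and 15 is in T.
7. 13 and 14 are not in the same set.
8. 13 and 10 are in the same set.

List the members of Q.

Q = {10, 11, 13}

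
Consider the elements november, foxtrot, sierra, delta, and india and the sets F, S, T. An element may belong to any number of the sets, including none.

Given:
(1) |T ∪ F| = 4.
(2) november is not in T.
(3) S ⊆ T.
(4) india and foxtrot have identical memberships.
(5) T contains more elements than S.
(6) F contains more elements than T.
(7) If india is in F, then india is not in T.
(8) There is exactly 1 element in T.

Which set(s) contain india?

From (2): november ∉ T.
(3) contrapositive: november ∉ S.
Suppose india ∉ F: no assignment then satisfies all the clues, so india ∈ F.

india: F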